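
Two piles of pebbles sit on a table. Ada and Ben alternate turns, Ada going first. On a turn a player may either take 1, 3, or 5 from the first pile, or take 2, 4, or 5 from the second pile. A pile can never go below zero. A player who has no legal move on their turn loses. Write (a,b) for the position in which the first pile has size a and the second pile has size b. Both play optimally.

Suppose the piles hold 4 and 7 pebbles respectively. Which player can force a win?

Ben wins.

Label each position W (a win for the player to move) or L (a loss). A position with no legal move is L; any other position is W exactly when some move reaches an L, and L when every move reaches a W.
No move ever increases a pile, so every position that can arise here has a ≤ 4 and b ≤ 7; it is enough to label the cells with 0 ≤ a ≤ 4 and 0 ≤ b ≤ 7.
Every move lowers a or b (never raises either), so fill the grid row by row in increasing a, and left to right within a row: each cell's successors are then already labelled.
      b=0  b=1  b=2  b=3  b=4  b=5  b=6  b=7
a=0:    L    L    W    W    W    W    W    L
a=1:    W    W    L    L    W    W    W    W
a=2:    L    L    W    W    W    W    W    L
a=3:    W    W    L    L    W    W    W    W
a=4:    L    L    W    W    W    W    W    L
Cells with no legal move (terminal, hence L): (0,0), (0,1).
The remaining L cells, each justified by listing all of its moves:
(0,7): L (options (0,5)(W), (0,3)(W), (0,2)(W) are all W)
(1,2): L (options (0,2)(W), (1,0)(W) are all W)
(1,3): L (options (0,3)(W), (1,1)(W) are all W)
(2,0): L (sole option (1,0)(W) is W)
(2,1): L (sole option (1,1)(W) is W)
(2,7): L (options (1,7)(W), (2,5)(W), (2,3)(W), (2,2)(W) are all W)
(3,2): L (options (2,2)(W), (0,2)(W), (3,0)(W) are all W)
(3,3): L (options (2,3)(W), (0,3)(W), (3,1)(W) are all W)
(4,0): L (options (3,0)(W), (1,0)(W) are all W)
(4,1): L (options (3,1)(W), (1,1)(W) are all W)
(4,7): L (options (3,7)(W), (1,7)(W), (4,5)(W), (4,3)(W), (4,2)(W) are all W)
Every other cell has at least one move into one of the L cells above, so it is W.
Every move from (4,7) reaches a W position, so the mover loses.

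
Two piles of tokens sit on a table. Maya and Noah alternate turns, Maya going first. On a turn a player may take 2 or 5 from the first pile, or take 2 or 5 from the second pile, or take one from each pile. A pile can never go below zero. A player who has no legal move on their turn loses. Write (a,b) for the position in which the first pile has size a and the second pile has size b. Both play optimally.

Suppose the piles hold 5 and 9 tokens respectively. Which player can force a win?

Compute win/loss labels from the base case upward. A position with no move is L. Any other position is W if it can reach an L in one move, else L.
No move ever increases a pile, so every position that can arise here has a ≤ 5 and b ≤ 9; it is enough to label the cells with 0 ≤ a ≤ 5 and 0 ≤ b ≤ 9.
Every move lowers a or b (never raises either), so fill the grid row by row in increasing a, and left to right within a row: each cell's successors are then already labelled.
      b=0  b=1  b=2  b=3  b=4  b=5  b=6  b=7  b=8  b=9
a=0:    L    L    W    W    L    W    W    L    L    W
a=1:    L    W    W    L    L    W    W    L    W    W
a=2:    W    W    L    L    W    W    L    W    W    L
a=3:    W    L    L    W    W    L    W    W    L    L
a=4:    L    L    W    W    L    W    W    L    L    W
a=5:    W    W    W    L    W    W    L    W    W    W
Cells with no legal move (terminal, hence L): (0,0), (0,1), (1,0).
The remaining L cells, each justified by listing all of its moves:
(0,4): only reaches (0,2)(W), which is W → L
(0,7): only reaches (0,5)(W), (0,2)(W), all W → L
(0,8): only reaches (0,6)(W), (0,3)(W), all W → L
(1,3): only reaches (1,1)(W), (0,2)(W), all W → L
(1,4): only reaches (1,2)(W), (0,3)(W), all W → L
(1,7): only reaches (1,5)(W), (1,2)(W), (0,6)(W), all W → L
(2,2): only reaches (0,2)(W), (2,0)(W), (1,1)(W), all W → L
(2,3): only reaches (0,3)(W), (2,1)(W), (1,2)(W), all W → L
(2,6): only reaches (0,6)(W), (2,4)(W), (2,1)(W), (1,5)(W), all W → L
(2,9): only reaches (0,9)(W), (2,7)(W), (2,4)(W), (1,8)(W), all W → L
(3,1): only reaches (1,1)(W), (2,0)(W), all W → L
(3,2): only reaches (1,2)(W), (3,0)(W), (2,1)(W), all W → L
(3,5): only reaches (1,5)(W), (3,3)(W), (3,0)(W), (2,4)(W), all W → L
(3,8): only reaches (1,8)(W), (3,6)(W), (3,3)(W), (2,7)(W), all W → L
(3,9): only reaches (1,9)(W), (3,7)(W), (3,4)(W), (2,8)(W), all W → L
(4,0): only reaches (2,0)(W), which is W → L
(4,1): only reaches (2,1)(W), (3,0)(W), all W → L
(4,4): only reaches (2,4)(W), (4,2)(W), (3,3)(W), all W → L
(4,7): only reaches (2,7)(W), (4,5)(W), (4,2)(W), (3,6)(W), all W → L
(4,8): only reaches (2,8)(W), (4,6)(W), (4,3)(W), (3,7)(W), all W → L
(5,3): only reaches (3,3)(W), (0,3)(W), (5,1)(W), (4,2)(W), all W → L
(5,6): only reaches (3,6)(W), (0,6)(W), (5,4)(W), (5,1)(W), (4,5)(W), all W → L
Every other cell has at least one move into one of the L cells above, so it is W.
The starting position (5,9) is W: Maya should move to (3,9), handing over an L position.

Maya wins.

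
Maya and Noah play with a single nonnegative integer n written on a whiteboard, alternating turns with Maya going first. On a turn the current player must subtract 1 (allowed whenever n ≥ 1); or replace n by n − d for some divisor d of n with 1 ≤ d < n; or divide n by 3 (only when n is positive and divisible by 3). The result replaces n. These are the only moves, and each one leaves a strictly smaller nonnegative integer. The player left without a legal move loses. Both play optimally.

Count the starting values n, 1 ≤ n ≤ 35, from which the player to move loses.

Compute win/loss labels from the base case upward. A position with no move is L. Any other position is W if it can reach an L in one move, else L.
n=0: no move → L
n=1: can move to 0, which is L ⇒ W
n=2: the only move is to 1(W), a W ⇒ L
n=3: can move to 2, which is L ⇒ W
n=4: can move to 2, which is L ⇒ W
n=5: the only move is to 4(W), a W ⇒ L
n=6: can move to 2, which is L ⇒ W
n=7: the only move is to 6(W), a W ⇒ L
n=8: can move to 7, which is L ⇒ W
n=9: moves to 3(W), 6(W), 8(W); every one is W ⇒ L
n=10: can move to 5, which is L ⇒ W
n=11: the only move is to 10(W), a W ⇒ L
n=12: can move to 9, which is L ⇒ W
n=13: the only move is to 12(W), a W ⇒ L
n=14: can move to 7, which is L ⇒ W
n=15: can move to 5, which is L ⇒ W
n=16: moves to 8(W), 12(W), 14(W), 15(W); every one is W ⇒ L
n=17: can move to 16, which is L ⇒ W
n=18: can move to 9, which is L ⇒ W
n=19: the only move is to 18(W), a W ⇒ L
n=20: can move to 16, which is L ⇒ W
n=21: can move to 7, which is L ⇒ W
n=22: can move to 11, which is L ⇒ W
n=23: the only move is to 22(W), a W ⇒ L
n=24: can move to 16, which is L ⇒ W
n=25: moves to 20(W), 24(W); every one is W ⇒ L
n=26: can move to 13, which is L ⇒ W
n=27: can move to 9, which is L ⇒ W
n=28: moves to 14(W), 21(W), 24(W), 26(W), 27(W); every one is W ⇒ L
n=29: can move to 28, which is L ⇒ W
n=30: can move to 25, which is L ⇒ W
n=31: the only move is to 30(W), a W ⇒ L
n=32: can move to 16, which is L ⇒ W
n=33: can move to 11, which is L ⇒ W
n=34: moves to 17(W), 32(W), 33(W); every one is W ⇒ L
n=35: can move to 28, which is L ⇒ W
L entries with 1 ≤ n ≤ 35 (n=0 is outside the asked range and is not counted): n = 2, 5, 7, 9, 11, 13, 16, 19, 23, 25, 28, 31, 34; that makes 13.

13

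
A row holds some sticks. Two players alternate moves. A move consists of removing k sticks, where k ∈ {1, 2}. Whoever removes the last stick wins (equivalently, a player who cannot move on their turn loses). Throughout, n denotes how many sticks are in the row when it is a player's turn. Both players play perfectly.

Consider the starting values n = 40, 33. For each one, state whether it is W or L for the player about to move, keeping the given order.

Use the standard recursion: the mover loses at a terminal position; elsewhere, the mover wins exactly when some move hands the opponent an L position.
n=0: no move → L
n=1: W (go to 0, an L position)
n=2: W (go to 0, an L position)
n=3: L (options 2(W), 1(W) are all W)
n=4: W (go to 3, an L position)
n=5: W (go to 3, an L position)
n=6: L (options 5(W), 4(W) are all W)
n=7: W (go to 6, an L position)
n=8: W (go to 6, an L position)
n=9: L (options 8(W), 7(W) are all W)
n=10: W (go to 9, an L position)
n=11: W (go to 9, an L position)
n=12: L (options 11(W), 10(W) are all W)
n=13: W (go to 12, an L position)
n=14: W (go to 12, an L position)
n=15: L (options 14(W), 13(W) are all W)
n=16: W (go to 15, an L position)
n=17: W (go to 15, an L position)
n=18: L (options 17(W), 16(W) are all W)
n=19: W (go to 18, an L position)
n=20: W (go to 18, an L position)
n=21: L (options 20(W), 19(W) are all W)
n=22: W (go to 21, an L position)
n=23: W (go to 21, an L position)
n=24: L (options 23(W), 22(W) are all W)
n=25: W (go to 24, an L position)
n=26: W (go to 24, an L position)
n=27: L (options 26(W), 25(W) are all W)
n=28: W (go to 27, an L position)
n=29: W (go to 27, an L position)
n=30: L (options 29(W), 28(W) are all W)
n=31: W (go to 30, an L position)
n=32: W (go to 30, an L position)
n=33: L (options 32(W), 31(W) are all W)
n=34: W (go to 33, an L position)
n=35: W (go to 33, an L position)
n=36: L (options 35(W), 34(W) are all W)
n=37: W (go to 36, an L position)
n=38: W (go to 36, an L position)
n=39: L (options 38(W), 37(W) are all W)
n=40: W (go to 39, an L position)

40: W, 33: L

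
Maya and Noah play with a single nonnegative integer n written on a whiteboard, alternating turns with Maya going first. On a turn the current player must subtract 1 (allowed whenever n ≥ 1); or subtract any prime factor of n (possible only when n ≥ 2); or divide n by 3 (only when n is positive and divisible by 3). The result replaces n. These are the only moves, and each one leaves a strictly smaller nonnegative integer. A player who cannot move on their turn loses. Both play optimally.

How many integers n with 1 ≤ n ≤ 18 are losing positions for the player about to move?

4

Work bottom-up. With no move the player to move loses. Otherwise the position is W if at least one move leads to an L position for the opponent, and L if every move leads to a W.
n=0: no move → L
n=1: →0(L), so W
n=2: →0(L), so W
n=3: →0(L), so W
n=4: →2(W), 3(W) — all W, so L
n=5: →0(L), so W
n=6: →4(L), so W
n=7: →0(L), so W
n=8: →6(W), 7(W) — all W, so L
n=9: →8(L), so W
n=10: →8(L), so W
n=11: →0(L), so W
n=12: →4(L), so W
n=13: →0(L), so W
n=14: →7(W), 12(W), 13(W) — all W, so L
n=15: →14(L), so W
n=16: →14(L), so W
n=17: →0(L), so W
n=18: →6(W), 15(W), 16(W), 17(W) — all W, so L
L entries with 1 ≤ n ≤ 18 (n=0 is outside the asked range and is not counted): n = 4, 8, 14, 18; that makes 4.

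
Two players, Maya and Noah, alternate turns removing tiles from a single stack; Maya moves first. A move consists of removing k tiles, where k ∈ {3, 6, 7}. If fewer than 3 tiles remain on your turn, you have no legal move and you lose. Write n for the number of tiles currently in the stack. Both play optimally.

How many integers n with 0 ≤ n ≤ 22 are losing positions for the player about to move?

9

Use the standard recursion: the mover loses at a terminal position; elsewhere, the mover wins exactly when some move hands the opponent an L position.
n=0: no move → L
n=1: no move → L
n=2: no move → L
n=3: can move to 0, which is L ⇒ W
n=4: can move to 1, which is L ⇒ W
n=5: can move to 2, which is L ⇒ W
n=6: can move to 0, which is L ⇒ W
n=7: can move to 1, which is L ⇒ W
n=8: can move to 2, which is L ⇒ W
n=9: can move to 2, which is L ⇒ W
n=10: moves to 7(W), 4(W), 3(W); every one is W ⇒ L
n=11: moves to 8(W), 5(W), 4(W); every one is W ⇒ L
n=12: moves to 9(W), 6(W), 5(W); every one is W ⇒ L
n=13: can move to 10, which is L ⇒ W
n=14: can move to 11, which is L ⇒ W
n=15: can move to 12, which is L ⇒ W
n=16: can move to 10, which is L ⇒ W
n=17: can move to 11, which is L ⇒ W
n=18: can move to 12, which is L ⇒ W
n=19: can move to 12, which is L ⇒ W
n=20: moves to 17(W), 14(W), 13(W); every one is W ⇒ L
n=21: moves to 18(W), 15(W), 14(W); every one is W ⇒ L
n=22: moves to 19(W), 16(W), 15(W); every one is W ⇒ L
L entries with 0 ≤ n ≤ 22: n = 0, 1, 2, 10, 11, 12, 20, 21, 22; that makes 9.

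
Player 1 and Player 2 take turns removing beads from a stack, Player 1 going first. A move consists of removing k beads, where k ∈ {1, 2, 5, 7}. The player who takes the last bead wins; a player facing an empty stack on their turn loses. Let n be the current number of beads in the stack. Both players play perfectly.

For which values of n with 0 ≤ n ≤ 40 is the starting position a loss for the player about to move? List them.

Compute win/loss labels from the base case upward. A position with no move is L. Any other position is W if it can reach an L in one move, else L.
n=0: no move → L
n=1: W (go to 0, an L position)
n=2: W (go to 0, an L position)
n=3: L (options 2(W), 1(W) are all W)
n=4: W (go to 3, an L position)
n=5: W (go to 3, an L position)
n=6: L (options 5(W), 4(W), 1(W) are all W)
n=7: W (go to 6, an L position)
n=8: W (go to 6, an L position)
n=9: L (options 8(W), 7(W), 4(W), 2(W) are all W)
n=10: W (go to 9, an L position)
n=11: W (go to 9, an L position)
n=12: L (options 11(W), 10(W), 7(W), 5(W) are all W)
n=13: W (go to 12, an L position)
n=14: W (go to 12, an L position)
n=15: L (options 14(W), 13(W), 10(W), 8(W) are all W)
n=16: W (go to 15, an L position)
n=17: W (go to 15, an L position)
n=18: L (options 17(W), 16(W), 13(W), 11(W) are all W)
n=19: W (go to 18, an L position)
n=20: W (go to 18, an L position)
n=21: L (options 20(W), 19(W), 16(W), 14(W) are all W)
n=22: W (go to 21, an L position)
n=23: W (go to 21, an L position)
n=24: L (options 23(W), 22(W), 19(W), 17(W) are all W)
n=25: W (go to 24, an L position)
n=26: W (go to 24, an L position)
n=27: L (options 26(W), 25(W), 22(W), 20(W) are all W)
n=28: W (go to 27, an L position)
n=29: W (go to 27, an L position)
n=30: L (options 29(W), 28(W), 25(W), 23(W) are all W)
n=31: W (go to 30, an L position)
n=32: W (go to 30, an L position)
n=33: L (options 32(W), 31(W), 28(W), 26(W) are all W)
n=34: W (go to 33, an L position)
n=35: W (go to 33, an L position)
n=36: L (options 35(W), 34(W), 31(W), 29(W) are all W)
n=37: W (go to 36, an L position)
n=38: W (go to 36, an L position)
n=39: L (options 38(W), 37(W), 34(W), 32(W) are all W)
n=40: W (go to 39, an L position)
The losing starting values of n are exactly the entries labelled L in this table (14 of them).

0, 3, 6, 9, 12, 15, 18, 21, 24, 27, 30, 33, 36, 39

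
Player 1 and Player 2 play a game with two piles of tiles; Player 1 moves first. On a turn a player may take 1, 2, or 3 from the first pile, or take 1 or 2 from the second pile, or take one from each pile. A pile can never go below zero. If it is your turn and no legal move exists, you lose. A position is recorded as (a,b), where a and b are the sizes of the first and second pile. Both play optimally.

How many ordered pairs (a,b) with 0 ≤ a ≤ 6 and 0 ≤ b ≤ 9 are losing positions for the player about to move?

Compute win/loss labels from the base case upward. A position with no move is L. Any other position is W if it can reach an L in one move, else L.
Every move lowers a or b (never raises either), so fill the grid row by row in increasing a, and left to right within a row: each cell's successors are then already labelled.
      b=0  b=1  b=2  b=3  b=4  b=5  b=6  b=7  b=8  b=9
a=0:    L    W    W    L    W    W    L    W    W    L
a=1:    W    W    L    W    W    L    W    W    L    W
a=2:    W    L    W    W    L    W    W    L    W    W
a=3:    W    W    W    W    W    W    W    W    W    W
a=4:    L    W    W    L    W    W    L    W    W    L
a=5:    W    W    L    W    W    L    W    W    L    W
a=6:    W    L    W    W    L    W    W    L    W    W
Cells with no legal move (terminal, hence L): (0,0).
The remaining L cells, each justified by listing all of its moves:
(0,3): only reaches (0,2)(W), (0,1)(W), all W → L
(0,6): only reaches (0,5)(W), (0,4)(W), all W → L
(0,9): only reaches (0,8)(W), (0,7)(W), all W → L
(1,2): only reaches (0,2)(W), (1,1)(W), (1,0)(W), (0,1)(W), all W → L
(1,5): only reaches (0,5)(W), (1,4)(W), (1,3)(W), (0,4)(W), all W → L
(1,8): only reaches (0,8)(W), (1,7)(W), (1,6)(W), (0,7)(W), all W → L
(2,1): only reaches (1,1)(W), (0,1)(W), (2,0)(W), (1,0)(W), all W → L
(2,4): only reaches (1,4)(W), (0,4)(W), (2,3)(W), (2,2)(W), (1,3)(W), all W → L
(2,7): only reaches (1,7)(W), (0,7)(W), (2,6)(W), (2,5)(W), (1,6)(W), all W → L
(4,0): only reaches (3,0)(W), (2,0)(W), (1,0)(W), all W → L
(4,3): only reaches (3,3)(W), (2,3)(W), (1,3)(W), (4,2)(W), (4,1)(W), (3,2)(W), all W → L
(4,6): only reaches (3,6)(W), (2,6)(W), (1,6)(W), (4,5)(W), (4,4)(W), (3,5)(W), all W → L
(4,9): only reaches (3,9)(W), (2,9)(W), (1,9)(W), (4,8)(W), (4,7)(W), (3,8)(W), all W → L
(5,2): only reaches (4,2)(W), (3,2)(W), (2,2)(W), (5,1)(W), (5,0)(W), (4,1)(W), all W → L
(5,5): only reaches (4,5)(W), (3,5)(W), (2,5)(W), (5,4)(W), (5,3)(W), (4,4)(W), all W → L
(5,8): only reaches (4,8)(W), (3,8)(W), (2,8)(W), (5,7)(W), (5,6)(W), (4,7)(W), all W → L
(6,1): only reaches (5,1)(W), (4,1)(W), (3,1)(W), (6,0)(W), (5,0)(W), all W → L
(6,4): only reaches (5,4)(W), (4,4)(W), (3,4)(W), (6,3)(W), (6,2)(W), (5,3)(W), all W → L
(6,7): only reaches (5,7)(W), (4,7)(W), (3,7)(W), (6,6)(W), (6,5)(W), (5,6)(W), all W → L
Every other cell has at least one move into one of the L cells above, so it is W.
L cells per row: a=0: 4, a=1: 3, a=2: 3, a=3: 0, a=4: 4, a=5: 3, a=6: 3; total 20.

20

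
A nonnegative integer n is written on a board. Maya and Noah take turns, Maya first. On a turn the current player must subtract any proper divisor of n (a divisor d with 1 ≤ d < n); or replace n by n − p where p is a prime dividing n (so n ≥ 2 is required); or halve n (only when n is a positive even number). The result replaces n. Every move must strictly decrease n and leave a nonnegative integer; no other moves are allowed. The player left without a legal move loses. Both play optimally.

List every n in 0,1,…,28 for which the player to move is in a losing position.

0, 1, 4, 9, 14, 20, 26

Classify positions by backward induction: terminal positions (no move available) are L. From any other position, the mover wins iff some move reaches an L.
n=0: no move → L
n=1: no move → L
n=2: reaches L-position 0 → W
n=3: reaches L-position 0 → W
n=4: only reaches 2(W), 3(W), all W → L
n=5: reaches L-position 0 → W
n=6: reaches L-position 4 → W
n=7: reaches L-position 0 → W
n=8: reaches L-position 4 → W
n=9: only reaches 6(W), 8(W), all W → L
n=10: reaches L-position 9 → W
n=11: reaches L-position 0 → W
n=12: reaches L-position 9 → W
n=13: reaches L-position 0 → W
n=14: only reaches 7(W), 12(W), 13(W), all W → L
n=15: reaches L-position 14 → W
n=16: reaches L-position 14 → W
n=17: reaches L-position 0 → W
n=18: reaches L-position 9 → W
n=19: reaches L-position 0 → W
n=20: only reaches 10(W), 15(W), 16(W), 18(W), 19(W), all W → L
n=21: reaches L-position 14 → W
n=22: reaches L-position 20 → W
n=23: reaches L-position 0 → W
n=24: reaches L-position 20 → W
n=25: reaches L-position 20 → W
n=26: only reaches 13(W), 24(W), 25(W), all W → L
n=27: reaches L-position 26 → W
n=28: reaches L-position 14 → W
Reading off the rows marked L gives the requested list; there are 7 such values of n.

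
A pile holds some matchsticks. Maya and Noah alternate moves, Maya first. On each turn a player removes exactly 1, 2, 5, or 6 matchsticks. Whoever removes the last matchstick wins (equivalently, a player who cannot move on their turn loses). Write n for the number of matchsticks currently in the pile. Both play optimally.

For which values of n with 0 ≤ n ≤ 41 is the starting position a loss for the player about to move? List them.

0, 3, 7, 10, 14, 17, 21, 24, 28, 31, 35, 38

Positions with no move are L. A position that does have a move is losing for the player to move precisely when every available move leads to a winning position for the opponent. Fill in the labels:
n=0: no move → L
n=1: W (go to 0, an L position)
n=2: W (go to 0, an L position)
n=3: L (options 2(W), 1(W) are all W)
n=4: W (go to 3, an L position)
n=5: W (go to 3, an L position)
n=6: W (go to 0, an L position)
n=7: L (options 6(W), 5(W), 2(W), 1(W) are all W)
n=8: W (go to 7, an L position)
n=9: W (go to 7, an L position)
n=10: L (options 9(W), 8(W), 5(W), 4(W) are all W)
n=11: W (go to 10, an L position)
n=12: W (go to 10, an L position)
n=13: W (go to 7, an L position)
n=14: L (options 13(W), 12(W), 9(W), 8(W) are all W)
n=15: W (go to 14, an L position)
n=16: W (go to 14, an L position)
n=17: L (options 16(W), 15(W), 12(W), 11(W) are all W)
n=18: W (go to 17, an L position)
n=19: W (go to 17, an L position)
n=20: W (go to 14, an L position)
n=21: L (options 20(W), 19(W), 16(W), 15(W) are all W)
n=22: W (go to 21, an L position)
n=23: W (go to 21, an L position)
n=24: L (options 23(W), 22(W), 19(W), 18(W) are all W)
n=25: W (go to 24, an L position)
n=26: W (go to 24, an L position)
n=27: W (go to 21, an L position)
n=28: L (options 27(W), 26(W), 23(W), 22(W) are all W)
n=29: W (go to 28, an L position)
n=30: W (go to 28, an L position)
n=31: L (options 30(W), 29(W), 26(W), 25(W) are all W)
n=32: W (go to 31, an L position)
n=33: W (go to 31, an L position)
n=34: W (go to 28, an L position)
n=35: L (options 34(W), 33(W), 30(W), 29(W) are all W)
n=36: W (go to 35, an L position)
n=37: W (go to 35, an L position)
n=38: L (options 37(W), 36(W), 33(W), 32(W) are all W)
n=39: W (go to 38, an L position)
n=40: W (go to 38, an L position)
n=41: W (go to 35, an L position)
Reading off the rows marked L gives the requested list; there are 12 such values of n.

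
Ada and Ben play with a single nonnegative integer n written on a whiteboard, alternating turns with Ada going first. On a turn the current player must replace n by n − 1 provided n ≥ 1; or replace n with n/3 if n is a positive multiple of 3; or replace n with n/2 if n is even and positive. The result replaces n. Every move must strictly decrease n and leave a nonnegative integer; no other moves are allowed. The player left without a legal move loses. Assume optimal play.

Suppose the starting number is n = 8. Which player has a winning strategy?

Ada wins.

Classify positions by backward induction: terminal positions (no move available) are L. From any other position, the mover wins iff some move reaches an L.
n=0: no move → L
n=1: reaches L-position 0 → W
n=2: only reaches 1(W), which is W → L
n=3: reaches L-position 2 → W
n=4: reaches L-position 2 → W
n=5: only reaches 4(W), which is W → L
n=6: reaches L-position 2 → W
n=7: only reaches 6(W), which is W → L
n=8: reaches L-position 7 → W
The starting position 8 is W: Ada should move to 7, handing over an L position.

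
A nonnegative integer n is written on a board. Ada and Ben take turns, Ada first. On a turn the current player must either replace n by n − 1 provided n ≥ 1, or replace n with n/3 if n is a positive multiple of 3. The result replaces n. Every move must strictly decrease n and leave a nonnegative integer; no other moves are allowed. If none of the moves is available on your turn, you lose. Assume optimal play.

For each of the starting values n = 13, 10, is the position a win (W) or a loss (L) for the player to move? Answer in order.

13: L, 10: W

Work bottom-up. With no move the player to move loses. Otherwise the position is W if at least one move leads to an L position for the opponent, and L if every move leads to a W.
n=0: no move → L
n=1: can move to 0, which is L ⇒ W
n=2: the only move is to 1(W), a W ⇒ L
n=3: can move to 2, which is L ⇒ W
n=4: the only move is to 3(W), a W ⇒ L
n=5: can move to 4, which is L ⇒ W
n=6: can move to 2, which is L ⇒ W
n=7: the only move is to 6(W), a W ⇒ L
n=8: can move to 7, which is L ⇒ W
n=9: moves to 3(W), 8(W); every one is W ⇒ L
n=10: can move to 9, which is L ⇒ W
n=11: the only move is to 10(W), a W ⇒ L
n=12: can move to 4, which is L ⇒ W
n=13: the only move is to 12(W), a W ⇒ L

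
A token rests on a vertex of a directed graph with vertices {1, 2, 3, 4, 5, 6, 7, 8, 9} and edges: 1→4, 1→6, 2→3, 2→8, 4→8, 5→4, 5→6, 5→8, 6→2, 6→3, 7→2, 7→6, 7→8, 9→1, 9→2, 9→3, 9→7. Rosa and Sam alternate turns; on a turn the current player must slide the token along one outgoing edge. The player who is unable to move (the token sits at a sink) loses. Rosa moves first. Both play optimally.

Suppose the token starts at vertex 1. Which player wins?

Label each position W (a win for the player to move) or L (a loss). A position with no legal move is L; any other position is W exactly when some move reaches an L, and L when every move reaches a W.
Every edge goes from a vertex to one that appears earlier in the order 8, 3, 2, 6, 4, 7, 1, 5, 9, so processing vertices in that order labels each vertex after all of its successors.
8: no outgoing edge → L
3: no outgoing edge → L
2: W (go to 3, an L position)
6: W (go to 3, an L position)
4: W (go to 8, an L position)
7: W (go to 8, an L position)
1: L (options 4(W), 6(W) are all W)
5: W (go to 8, an L position)
9: W (go to 1, an L position)
Every move from 1 reaches a W position, so the mover loses.

Sam wins.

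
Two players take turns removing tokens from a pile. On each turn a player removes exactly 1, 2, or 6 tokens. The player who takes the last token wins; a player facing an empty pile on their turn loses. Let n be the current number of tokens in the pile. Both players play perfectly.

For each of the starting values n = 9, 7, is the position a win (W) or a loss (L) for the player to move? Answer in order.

9: W, 7: L

Work bottom-up. With no move the player to move loses. Otherwise the position is W if at least one move leads to an L position for the opponent, and L if every move leads to a W.
n=0: no move → L
n=1: can move to 0, which is L ⇒ W
n=2: can move to 0, which is L ⇒ W
n=3: moves to 2(W), 1(W); every one is W ⇒ L
n=4: can move to 3, which is L ⇒ W
n=5: can move to 3, which is L ⇒ W
n=6: can move to 0, which is L ⇒ W
n=7: moves to 6(W), 5(W), 1(W); every one is W ⇒ L
n=8: can move to 7, which is L ⇒ W
n=9: can move to 7, which is L ⇒ W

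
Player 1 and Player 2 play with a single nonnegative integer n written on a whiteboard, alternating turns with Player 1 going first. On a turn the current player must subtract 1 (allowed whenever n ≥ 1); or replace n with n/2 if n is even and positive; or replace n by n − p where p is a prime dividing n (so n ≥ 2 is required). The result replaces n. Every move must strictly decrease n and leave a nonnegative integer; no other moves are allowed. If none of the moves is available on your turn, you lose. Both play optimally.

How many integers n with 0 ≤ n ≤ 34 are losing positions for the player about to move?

8

Work bottom-up. With no move the player to move loses. Otherwise the position is W if at least one move leads to an L position for the opponent, and L if every move leads to a W.
n=0: no move → L
n=1: →0(L), so W
n=2: →0(L), so W
n=3: →0(L), so W
n=4: →2(W), 3(W) — all W, so L
n=5: →0(L), so W
n=6: →4(L), so W
n=7: →0(L), so W
n=8: →4(L), so W
n=9: →6(W), 8(W) — all W, so L
n=10: →9(L), so W
n=11: →0(L), so W
n=12: →9(L), so W
n=13: →0(L), so W
n=14: →7(W), 12(W), 13(W) — all W, so L
n=15: →14(L), so W
n=16: →14(L), so W
n=17: →0(L), so W
n=18: →9(L), so W
n=19: →0(L), so W
n=20: →10(W), 15(W), 18(W), 19(W) — all W, so L
n=21: →14(L), so W
n=22: →20(L), so W
n=23: →0(L), so W
n=24: →12(W), 21(W), 22(W), 23(W) — all W, so L
n=25: →20(L), so W
n=26: →24(L), so W
n=27: →24(L), so W
n=28: →14(L), so W
n=29: →0(L), so W
n=30: →15(W), 25(W), 27(W), 28(W), 29(W) — all W, so L
n=31: →0(L), so W
n=32: →30(L), so W
n=33: →30(L), so W
n=34: →17(W), 32(W), 33(W) — all W, so L
L entries with 0 ≤ n ≤ 34: n = 0, 4, 9, 14, 20, 24, 30, 34; that makes 8.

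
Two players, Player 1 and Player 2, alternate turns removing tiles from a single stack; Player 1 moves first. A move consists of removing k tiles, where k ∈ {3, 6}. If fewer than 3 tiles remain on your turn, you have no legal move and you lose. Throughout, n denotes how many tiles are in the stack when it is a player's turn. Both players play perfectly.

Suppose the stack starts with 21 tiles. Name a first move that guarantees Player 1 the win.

Remove 3, leaving 18.

Use the standard recursion: the mover loses at a terminal position; elsewhere, the mover wins exactly when some move hands the opponent an L position.
n=0: no move → L
n=1: no move → L
n=2: no move → L
n=3: W (go to 0, an L position)
n=4: W (go to 1, an L position)
n=5: W (go to 2, an L position)
n=6: W (go to 0, an L position)
n=7: W (go to 1, an L position)
n=8: W (go to 2, an L position)
n=9: L (options 6(W), 3(W) are all W)
n=10: L (options 7(W), 4(W) are all W)
n=11: L (options 8(W), 5(W) are all W)
n=12: W (go to 9, an L position)
n=13: W (go to 10, an L position)
n=14: W (go to 11, an L position)
n=15: W (go to 9, an L position)
n=16: W (go to 10, an L position)
n=17: W (go to 11, an L position)
n=18: L (options 15(W), 12(W) are all W)
n=19: L (options 16(W), 13(W) are all W)
n=20: L (options 17(W), 14(W) are all W)
n=21: W (go to 18, an L position)
From 21, the L positions reachable in one move are: 18.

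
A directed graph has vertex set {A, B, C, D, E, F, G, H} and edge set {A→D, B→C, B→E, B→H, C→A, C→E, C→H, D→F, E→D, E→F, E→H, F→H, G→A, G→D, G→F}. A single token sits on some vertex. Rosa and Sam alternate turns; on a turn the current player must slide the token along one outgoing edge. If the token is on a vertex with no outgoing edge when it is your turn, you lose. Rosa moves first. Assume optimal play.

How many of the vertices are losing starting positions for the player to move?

Label each position W (a win for the player to move) or L (a loss). A position with no legal move is L; any other position is W exactly when some move reaches an L, and L when every move reaches a W.
Every edge goes from a vertex to one that appears earlier in the order H, F, D, E, A, C, B, G, so processing vertices in that order labels each vertex after all of its successors.
H: no outgoing edge → L
F: can move to H, which is L ⇒ W
D: the only move is to F(W), a W ⇒ L
E: can move to D, which is L ⇒ W
A: can move to D, which is L ⇒ W
C: can move to H, which is L ⇒ W
B: can move to H, which is L ⇒ W
G: can move to D, which is L ⇒ W
The L vertices are D, H; that is 2 in all.

2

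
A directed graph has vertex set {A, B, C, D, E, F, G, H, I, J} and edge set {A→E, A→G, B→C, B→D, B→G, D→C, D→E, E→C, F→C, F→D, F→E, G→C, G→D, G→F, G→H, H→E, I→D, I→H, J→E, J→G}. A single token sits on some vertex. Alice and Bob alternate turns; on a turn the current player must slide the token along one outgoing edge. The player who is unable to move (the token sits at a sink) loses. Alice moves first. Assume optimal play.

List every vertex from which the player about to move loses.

Compute win/loss labels from the base case upward. A position with no move is L. Any other position is W if it can reach an L in one move, else L.
Every edge goes from a vertex to one that appears earlier in the order C, E, H, D, F, G, J, B, I, A, so processing vertices in that order labels each vertex after all of its successors.
C: no outgoing edge → L
E: can move to C, which is L ⇒ W
H: the only move is to E(W), a W ⇒ L
D: can move to C, which is L ⇒ W
F: can move to C, which is L ⇒ W
G: can move to H, which is L ⇒ W
J: moves to G(W), E(W); every one is W ⇒ L
B: can move to C, which is L ⇒ W
I: can move to H, which is L ⇒ W
A: moves to G(W), E(W); every one is W ⇒ L
Reading off the rows marked L gives the requested list; there are 4 such vertices.

A, C, H, J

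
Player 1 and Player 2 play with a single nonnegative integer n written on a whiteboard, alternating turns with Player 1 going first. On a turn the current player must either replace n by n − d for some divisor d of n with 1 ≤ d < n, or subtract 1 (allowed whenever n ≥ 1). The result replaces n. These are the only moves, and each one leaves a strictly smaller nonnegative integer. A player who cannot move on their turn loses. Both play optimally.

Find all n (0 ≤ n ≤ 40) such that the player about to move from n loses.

Compute win/loss labels from the base case upward. A position with no move is L. Any other position is W if it can reach an L in one move, else L.
n=0: no move → L
n=1: W (go to 0, an L position)
n=2: L (sole option 1(W) is W)
n=3: W (go to 2, an L position)
n=4: W (go to 2, an L position)
n=5: L (sole option 4(W) is W)
n=6: W (go to 5, an L position)
n=7: L (sole option 6(W) is W)
n=8: W (go to 7, an L position)
n=9: L (options 6(W), 8(W) are all W)
n=10: W (go to 5, an L position)
n=11: L (sole option 10(W) is W)
n=12: W (go to 9, an L position)
n=13: L (sole option 12(W) is W)
n=14: W (go to 7, an L position)
n=15: L (options 10(W), 12(W), 14(W) are all W)
n=16: W (go to 15, an L position)
n=17: L (sole option 16(W) is W)
n=18: W (go to 9, an L position)
n=19: L (sole option 18(W) is W)
n=20: W (go to 15, an L position)
n=21: L (options 14(W), 18(W), 20(W) are all W)
n=22: W (go to 11, an L position)
n=23: L (sole option 22(W) is W)
n=24: W (go to 21, an L position)
n=25: L (options 20(W), 24(W) are all W)
n=26: W (go to 13, an L position)
n=27: L (options 18(W), 24(W), 26(W) are all W)
n=28: W (go to 21, an L position)
n=29: L (sole option 28(W) is W)
n=30: W (go to 15, an L position)
n=31: L (sole option 30(W) is W)
n=32: W (go to 31, an L position)
n=33: L (options 22(W), 30(W), 32(W) are all W)
n=34: W (go to 17, an L position)
n=35: L (options 28(W), 30(W), 34(W) are all W)
n=36: W (go to 27, an L position)
n=37: L (sole option 36(W) is W)
n=38: W (go to 19, an L position)
n=39: L (options 26(W), 36(W), 38(W) are all W)
n=40: W (go to 35, an L position)
The losing starting values of n are exactly the entries labelled L in this table (20 of them).

0, 2, 5, 7, 9, 11, 13, 15, 17, 19, 21, 23, 25, 27, 29, 31, 33, 35, 37, 39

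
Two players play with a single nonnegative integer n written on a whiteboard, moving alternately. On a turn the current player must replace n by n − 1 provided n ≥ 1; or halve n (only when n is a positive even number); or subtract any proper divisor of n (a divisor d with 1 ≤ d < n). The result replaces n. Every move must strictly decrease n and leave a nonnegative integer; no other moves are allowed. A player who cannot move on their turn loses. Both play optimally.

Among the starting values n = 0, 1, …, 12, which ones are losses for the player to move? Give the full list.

0, 2, 5, 7, 9, 11

Classify positions by backward induction: terminal positions (no move available) are L. From any other position, the mover wins iff some move reaches an L.
n=0: no move → L
n=1: reaches L-position 0 → W
n=2: only reaches 1(W), which is W → L
n=3: reaches L-position 2 → W
n=4: reaches L-position 2 → W
n=5: only reaches 4(W), which is W → L
n=6: reaches L-position 5 → W
n=7: only reaches 6(W), which is W → L
n=8: reaches L-position 7 → W
n=9: only reaches 6(W), 8(W), all W → L
n=10: reaches L-position 5 → W
n=11: only reaches 10(W), which is W → L
n=12: reaches L-position 9 → W
The losing starting values of n are exactly the entries labelled L in this table (6 of them).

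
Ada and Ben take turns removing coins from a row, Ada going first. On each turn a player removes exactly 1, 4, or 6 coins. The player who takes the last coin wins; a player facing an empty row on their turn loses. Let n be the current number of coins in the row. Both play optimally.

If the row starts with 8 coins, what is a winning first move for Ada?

Remove 1, leaving 7.

Classify positions by backward induction: terminal positions (no move available) are L. From any other position, the mover wins iff some move reaches an L.
n=0: no move → L
n=1: can move to 0, which is L ⇒ W
n=2: the only move is to 1(W), a W ⇒ L
n=3: can move to 2, which is L ⇒ W
n=4: can move to 0, which is L ⇒ W
n=5: moves to 4(W), 1(W); every one is W ⇒ L
n=6: can move to 5, which is L ⇒ W
n=7: moves to 6(W), 3(W), 1(W); every one is W ⇒ L
n=8: can move to 7, which is L ⇒ W
From 8, the L positions reachable in one move are: 7, 2. Any move reaching one of these is winning.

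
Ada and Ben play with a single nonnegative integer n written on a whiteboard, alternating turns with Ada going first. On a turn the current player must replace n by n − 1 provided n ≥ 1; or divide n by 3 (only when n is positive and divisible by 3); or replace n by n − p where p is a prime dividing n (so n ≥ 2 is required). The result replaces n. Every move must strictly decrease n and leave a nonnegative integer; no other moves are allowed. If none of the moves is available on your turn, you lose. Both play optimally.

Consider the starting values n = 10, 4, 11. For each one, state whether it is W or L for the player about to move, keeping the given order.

Positions with no move are L. A position that does have a move is losing for the player to move precisely when every available move leads to a winning position for the opponent. Fill in the labels:
n=0: no move → L
n=1: reaches L-position 0 → W
n=2: reaches L-position 0 → W
n=3: reaches L-position 0 → W
n=4: only reaches 2(W), 3(W), all W → L
n=5: reaches L-position 0 → W
n=6: reaches L-position 4 → W
n=7: reaches L-position 0 → W
n=8: only reaches 6(W), 7(W), all W → L
n=9: reaches L-position 8 → W
n=10: reaches L-position 8 → W
n=11: reaches L-position 0 → W

10: W, 4: L, 11: W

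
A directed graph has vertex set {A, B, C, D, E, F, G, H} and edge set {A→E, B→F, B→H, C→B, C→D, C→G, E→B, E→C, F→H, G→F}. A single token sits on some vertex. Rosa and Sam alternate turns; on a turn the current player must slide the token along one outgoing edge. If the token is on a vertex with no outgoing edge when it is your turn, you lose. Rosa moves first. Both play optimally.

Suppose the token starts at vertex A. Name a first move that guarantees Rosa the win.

Positions with no move are L. A position that does have a move is losing for the player to move precisely when every available move leads to a winning position for the opponent. Fill in the labels:
Every edge goes from a vertex to one that appears earlier in the order D, H, F, B, G, C, E, A, so processing vertices in that order labels each vertex after all of its successors.
D: no outgoing edge → L
H: no outgoing edge → L
F: reaches L-position H → W
B: reaches L-position H → W
G: only reaches F(W), which is W → L
C: reaches L-position G → W
E: only reaches C(W), B(W), all W → L
A: reaches L-position E → W
From A, the L positions reachable in one move are: E.

Move to E.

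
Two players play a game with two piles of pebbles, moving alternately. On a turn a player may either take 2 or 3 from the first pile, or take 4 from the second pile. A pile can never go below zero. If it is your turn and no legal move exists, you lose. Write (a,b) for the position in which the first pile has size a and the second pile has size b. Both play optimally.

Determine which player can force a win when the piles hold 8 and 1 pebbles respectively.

The first player wins.

Work bottom-up. With no move the player to move loses. Otherwise the position is W if at least one move leads to an L position for the opponent, and L if every move leads to a W.
No move ever increases a pile, so every position that can arise here has a ≤ 8 and b ≤ 1; it is enough to label the cells with 0 ≤ a ≤ 8 and 0 ≤ b ≤ 1.
Every move lowers a or b (never raises either), so fill the grid row by row in increasing a, and left to right within a row: each cell's successors are then already labelled.
      b=0  b=1
a=0:    L    L
a=1:    L    L
a=2:    W    W
a=3:    W    W
a=4:    W    W
a=5:    L    L
a=6:    L    L
a=7:    W    W
a=8:    W    W
Cells with no legal move (terminal, hence L): (0,0), (0,1), (1,0), (1,1).
The remaining L cells, each justified by listing all of its moves:
(5,0): →(3,0)(W), (2,0)(W) — all W, so L
(5,1): →(3,1)(W), (2,1)(W) — all W, so L
(6,0): →(4,0)(W), (3,0)(W) — all W, so L
(6,1): →(4,1)(W), (3,1)(W) — all W, so L
Every other cell has at least one move into one of the L cells above, so it is W.
The starting position (8,1) is W: the player to move should move to (6,1), handing over an L position.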